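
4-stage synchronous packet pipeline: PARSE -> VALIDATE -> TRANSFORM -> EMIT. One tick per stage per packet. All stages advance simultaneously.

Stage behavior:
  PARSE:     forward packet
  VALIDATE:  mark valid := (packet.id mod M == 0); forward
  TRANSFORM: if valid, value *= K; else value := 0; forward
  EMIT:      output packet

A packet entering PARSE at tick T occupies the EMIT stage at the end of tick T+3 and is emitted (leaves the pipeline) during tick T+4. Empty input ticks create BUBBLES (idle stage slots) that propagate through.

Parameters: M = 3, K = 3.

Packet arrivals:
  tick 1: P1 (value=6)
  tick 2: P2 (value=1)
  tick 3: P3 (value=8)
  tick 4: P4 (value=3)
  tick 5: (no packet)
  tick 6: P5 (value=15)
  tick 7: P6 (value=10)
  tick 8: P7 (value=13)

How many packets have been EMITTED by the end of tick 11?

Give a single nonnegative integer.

Answer: 6

Derivation:
Tick 1: [PARSE:P1(v=6,ok=F), VALIDATE:-, TRANSFORM:-, EMIT:-] out:-; in:P1
Tick 2: [PARSE:P2(v=1,ok=F), VALIDATE:P1(v=6,ok=F), TRANSFORM:-, EMIT:-] out:-; in:P2
Tick 3: [PARSE:P3(v=8,ok=F), VALIDATE:P2(v=1,ok=F), TRANSFORM:P1(v=0,ok=F), EMIT:-] out:-; in:P3
Tick 4: [PARSE:P4(v=3,ok=F), VALIDATE:P3(v=8,ok=T), TRANSFORM:P2(v=0,ok=F), EMIT:P1(v=0,ok=F)] out:-; in:P4
Tick 5: [PARSE:-, VALIDATE:P4(v=3,ok=F), TRANSFORM:P3(v=24,ok=T), EMIT:P2(v=0,ok=F)] out:P1(v=0); in:-
Tick 6: [PARSE:P5(v=15,ok=F), VALIDATE:-, TRANSFORM:P4(v=0,ok=F), EMIT:P3(v=24,ok=T)] out:P2(v=0); in:P5
Tick 7: [PARSE:P6(v=10,ok=F), VALIDATE:P5(v=15,ok=F), TRANSFORM:-, EMIT:P4(v=0,ok=F)] out:P3(v=24); in:P6
Tick 8: [PARSE:P7(v=13,ok=F), VALIDATE:P6(v=10,ok=T), TRANSFORM:P5(v=0,ok=F), EMIT:-] out:P4(v=0); in:P7
Tick 9: [PARSE:-, VALIDATE:P7(v=13,ok=F), TRANSFORM:P6(v=30,ok=T), EMIT:P5(v=0,ok=F)] out:-; in:-
Tick 10: [PARSE:-, VALIDATE:-, TRANSFORM:P7(v=0,ok=F), EMIT:P6(v=30,ok=T)] out:P5(v=0); in:-
Tick 11: [PARSE:-, VALIDATE:-, TRANSFORM:-, EMIT:P7(v=0,ok=F)] out:P6(v=30); in:-
Emitted by tick 11: ['P1', 'P2', 'P3', 'P4', 'P5', 'P6']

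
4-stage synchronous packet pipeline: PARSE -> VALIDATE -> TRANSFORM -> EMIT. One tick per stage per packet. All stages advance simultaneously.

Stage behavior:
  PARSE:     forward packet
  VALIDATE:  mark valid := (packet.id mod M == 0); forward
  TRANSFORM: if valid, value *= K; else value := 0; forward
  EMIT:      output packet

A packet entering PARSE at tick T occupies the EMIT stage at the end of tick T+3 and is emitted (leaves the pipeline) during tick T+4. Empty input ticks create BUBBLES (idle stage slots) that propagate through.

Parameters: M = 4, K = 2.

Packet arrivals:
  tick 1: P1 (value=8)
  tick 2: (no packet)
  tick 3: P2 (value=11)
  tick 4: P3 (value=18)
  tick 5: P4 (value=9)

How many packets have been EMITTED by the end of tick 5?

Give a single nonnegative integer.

Answer: 1

Derivation:
Tick 1: [PARSE:P1(v=8,ok=F), VALIDATE:-, TRANSFORM:-, EMIT:-] out:-; in:P1
Tick 2: [PARSE:-, VALIDATE:P1(v=8,ok=F), TRANSFORM:-, EMIT:-] out:-; in:-
Tick 3: [PARSE:P2(v=11,ok=F), VALIDATE:-, TRANSFORM:P1(v=0,ok=F), EMIT:-] out:-; in:P2
Tick 4: [PARSE:P3(v=18,ok=F), VALIDATE:P2(v=11,ok=F), TRANSFORM:-, EMIT:P1(v=0,ok=F)] out:-; in:P3
Tick 5: [PARSE:P4(v=9,ok=F), VALIDATE:P3(v=18,ok=F), TRANSFORM:P2(v=0,ok=F), EMIT:-] out:P1(v=0); in:P4
Emitted by tick 5: ['P1']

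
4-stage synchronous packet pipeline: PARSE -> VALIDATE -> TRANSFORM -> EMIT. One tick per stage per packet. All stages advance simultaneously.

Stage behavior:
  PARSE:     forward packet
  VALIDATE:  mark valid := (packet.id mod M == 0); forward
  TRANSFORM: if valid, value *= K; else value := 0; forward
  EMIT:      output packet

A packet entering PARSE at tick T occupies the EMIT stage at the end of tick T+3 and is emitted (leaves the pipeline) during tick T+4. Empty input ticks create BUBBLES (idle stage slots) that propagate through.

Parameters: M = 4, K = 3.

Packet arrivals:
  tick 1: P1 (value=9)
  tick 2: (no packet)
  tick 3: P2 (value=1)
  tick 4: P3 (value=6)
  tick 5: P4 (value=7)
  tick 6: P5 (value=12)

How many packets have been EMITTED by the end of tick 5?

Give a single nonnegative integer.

Answer: 1

Derivation:
Tick 1: [PARSE:P1(v=9,ok=F), VALIDATE:-, TRANSFORM:-, EMIT:-] out:-; in:P1
Tick 2: [PARSE:-, VALIDATE:P1(v=9,ok=F), TRANSFORM:-, EMIT:-] out:-; in:-
Tick 3: [PARSE:P2(v=1,ok=F), VALIDATE:-, TRANSFORM:P1(v=0,ok=F), EMIT:-] out:-; in:P2
Tick 4: [PARSE:P3(v=6,ok=F), VALIDATE:P2(v=1,ok=F), TRANSFORM:-, EMIT:P1(v=0,ok=F)] out:-; in:P3
Tick 5: [PARSE:P4(v=7,ok=F), VALIDATE:P3(v=6,ok=F), TRANSFORM:P2(v=0,ok=F), EMIT:-] out:P1(v=0); in:P4
Emitted by tick 5: ['P1']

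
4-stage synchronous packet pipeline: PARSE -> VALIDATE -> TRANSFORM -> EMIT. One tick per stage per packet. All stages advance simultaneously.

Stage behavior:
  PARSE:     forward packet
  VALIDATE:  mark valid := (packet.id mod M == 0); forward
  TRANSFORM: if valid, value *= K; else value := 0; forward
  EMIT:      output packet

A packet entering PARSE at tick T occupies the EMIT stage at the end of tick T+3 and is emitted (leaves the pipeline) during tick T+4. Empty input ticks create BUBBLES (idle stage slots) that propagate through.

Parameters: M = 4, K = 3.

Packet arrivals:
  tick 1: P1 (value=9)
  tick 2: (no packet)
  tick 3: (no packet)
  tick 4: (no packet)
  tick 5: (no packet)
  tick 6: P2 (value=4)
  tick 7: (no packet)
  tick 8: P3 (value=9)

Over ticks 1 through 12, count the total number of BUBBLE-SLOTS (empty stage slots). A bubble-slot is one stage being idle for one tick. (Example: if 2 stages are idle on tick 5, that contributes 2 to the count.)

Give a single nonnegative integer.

Answer: 36

Derivation:
Tick 1: [PARSE:P1(v=9,ok=F), VALIDATE:-, TRANSFORM:-, EMIT:-] out:-; bubbles=3
Tick 2: [PARSE:-, VALIDATE:P1(v=9,ok=F), TRANSFORM:-, EMIT:-] out:-; bubbles=3
Tick 3: [PARSE:-, VALIDATE:-, TRANSFORM:P1(v=0,ok=F), EMIT:-] out:-; bubbles=3
Tick 4: [PARSE:-, VALIDATE:-, TRANSFORM:-, EMIT:P1(v=0,ok=F)] out:-; bubbles=3
Tick 5: [PARSE:-, VALIDATE:-, TRANSFORM:-, EMIT:-] out:P1(v=0); bubbles=4
Tick 6: [PARSE:P2(v=4,ok=F), VALIDATE:-, TRANSFORM:-, EMIT:-] out:-; bubbles=3
Tick 7: [PARSE:-, VALIDATE:P2(v=4,ok=F), TRANSFORM:-, EMIT:-] out:-; bubbles=3
Tick 8: [PARSE:P3(v=9,ok=F), VALIDATE:-, TRANSFORM:P2(v=0,ok=F), EMIT:-] out:-; bubbles=2
Tick 9: [PARSE:-, VALIDATE:P3(v=9,ok=F), TRANSFORM:-, EMIT:P2(v=0,ok=F)] out:-; bubbles=2
Tick 10: [PARSE:-, VALIDATE:-, TRANSFORM:P3(v=0,ok=F), EMIT:-] out:P2(v=0); bubbles=3
Tick 11: [PARSE:-, VALIDATE:-, TRANSFORM:-, EMIT:P3(v=0,ok=F)] out:-; bubbles=3
Tick 12: [PARSE:-, VALIDATE:-, TRANSFORM:-, EMIT:-] out:P3(v=0); bubbles=4
Total bubble-slots: 36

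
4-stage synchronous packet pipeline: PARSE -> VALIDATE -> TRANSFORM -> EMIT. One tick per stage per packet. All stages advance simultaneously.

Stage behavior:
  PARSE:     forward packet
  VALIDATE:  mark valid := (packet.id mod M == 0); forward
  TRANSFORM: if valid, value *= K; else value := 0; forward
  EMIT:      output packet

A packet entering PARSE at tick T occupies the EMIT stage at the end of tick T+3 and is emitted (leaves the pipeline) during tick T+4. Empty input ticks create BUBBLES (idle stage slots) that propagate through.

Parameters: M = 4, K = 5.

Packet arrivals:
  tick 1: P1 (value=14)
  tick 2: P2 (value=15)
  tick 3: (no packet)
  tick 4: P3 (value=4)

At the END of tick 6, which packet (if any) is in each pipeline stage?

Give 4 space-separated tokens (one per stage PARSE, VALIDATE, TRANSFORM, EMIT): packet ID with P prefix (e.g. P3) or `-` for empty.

Answer: - - P3 -

Derivation:
Tick 1: [PARSE:P1(v=14,ok=F), VALIDATE:-, TRANSFORM:-, EMIT:-] out:-; in:P1
Tick 2: [PARSE:P2(v=15,ok=F), VALIDATE:P1(v=14,ok=F), TRANSFORM:-, EMIT:-] out:-; in:P2
Tick 3: [PARSE:-, VALIDATE:P2(v=15,ok=F), TRANSFORM:P1(v=0,ok=F), EMIT:-] out:-; in:-
Tick 4: [PARSE:P3(v=4,ok=F), VALIDATE:-, TRANSFORM:P2(v=0,ok=F), EMIT:P1(v=0,ok=F)] out:-; in:P3
Tick 5: [PARSE:-, VALIDATE:P3(v=4,ok=F), TRANSFORM:-, EMIT:P2(v=0,ok=F)] out:P1(v=0); in:-
Tick 6: [PARSE:-, VALIDATE:-, TRANSFORM:P3(v=0,ok=F), EMIT:-] out:P2(v=0); in:-
At end of tick 6: ['-', '-', 'P3', '-']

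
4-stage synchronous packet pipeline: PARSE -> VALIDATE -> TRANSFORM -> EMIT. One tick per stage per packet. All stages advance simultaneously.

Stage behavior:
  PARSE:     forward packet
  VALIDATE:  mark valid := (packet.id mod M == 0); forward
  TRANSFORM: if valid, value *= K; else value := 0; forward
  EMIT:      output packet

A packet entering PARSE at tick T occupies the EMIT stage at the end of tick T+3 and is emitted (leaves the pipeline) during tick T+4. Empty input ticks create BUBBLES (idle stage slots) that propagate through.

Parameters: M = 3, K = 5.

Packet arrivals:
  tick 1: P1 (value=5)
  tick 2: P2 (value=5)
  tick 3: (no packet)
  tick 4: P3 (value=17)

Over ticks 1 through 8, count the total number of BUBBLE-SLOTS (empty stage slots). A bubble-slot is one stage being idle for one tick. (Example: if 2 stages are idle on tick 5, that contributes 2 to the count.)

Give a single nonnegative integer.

Answer: 20

Derivation:
Tick 1: [PARSE:P1(v=5,ok=F), VALIDATE:-, TRANSFORM:-, EMIT:-] out:-; bubbles=3
Tick 2: [PARSE:P2(v=5,ok=F), VALIDATE:P1(v=5,ok=F), TRANSFORM:-, EMIT:-] out:-; bubbles=2
Tick 3: [PARSE:-, VALIDATE:P2(v=5,ok=F), TRANSFORM:P1(v=0,ok=F), EMIT:-] out:-; bubbles=2
Tick 4: [PARSE:P3(v=17,ok=F), VALIDATE:-, TRANSFORM:P2(v=0,ok=F), EMIT:P1(v=0,ok=F)] out:-; bubbles=1
Tick 5: [PARSE:-, VALIDATE:P3(v=17,ok=T), TRANSFORM:-, EMIT:P2(v=0,ok=F)] out:P1(v=0); bubbles=2
Tick 6: [PARSE:-, VALIDATE:-, TRANSFORM:P3(v=85,ok=T), EMIT:-] out:P2(v=0); bubbles=3
Tick 7: [PARSE:-, VALIDATE:-, TRANSFORM:-, EMIT:P3(v=85,ok=T)] out:-; bubbles=3
Tick 8: [PARSE:-, VALIDATE:-, TRANSFORM:-, EMIT:-] out:P3(v=85); bubbles=4
Total bubble-slots: 20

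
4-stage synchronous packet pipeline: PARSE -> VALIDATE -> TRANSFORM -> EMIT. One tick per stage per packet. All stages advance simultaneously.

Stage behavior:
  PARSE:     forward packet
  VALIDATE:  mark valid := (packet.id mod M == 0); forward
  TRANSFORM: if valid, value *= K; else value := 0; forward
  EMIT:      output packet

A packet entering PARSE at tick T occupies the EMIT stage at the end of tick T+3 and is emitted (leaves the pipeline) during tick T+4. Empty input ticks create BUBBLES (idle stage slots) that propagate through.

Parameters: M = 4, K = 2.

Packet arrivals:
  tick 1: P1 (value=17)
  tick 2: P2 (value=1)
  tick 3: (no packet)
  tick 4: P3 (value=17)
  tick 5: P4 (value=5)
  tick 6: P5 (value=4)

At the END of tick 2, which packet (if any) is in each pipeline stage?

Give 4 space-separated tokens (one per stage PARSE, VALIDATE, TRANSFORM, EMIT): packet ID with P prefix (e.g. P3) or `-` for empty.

Answer: P2 P1 - -

Derivation:
Tick 1: [PARSE:P1(v=17,ok=F), VALIDATE:-, TRANSFORM:-, EMIT:-] out:-; in:P1
Tick 2: [PARSE:P2(v=1,ok=F), VALIDATE:P1(v=17,ok=F), TRANSFORM:-, EMIT:-] out:-; in:P2
At end of tick 2: ['P2', 'P1', '-', '-']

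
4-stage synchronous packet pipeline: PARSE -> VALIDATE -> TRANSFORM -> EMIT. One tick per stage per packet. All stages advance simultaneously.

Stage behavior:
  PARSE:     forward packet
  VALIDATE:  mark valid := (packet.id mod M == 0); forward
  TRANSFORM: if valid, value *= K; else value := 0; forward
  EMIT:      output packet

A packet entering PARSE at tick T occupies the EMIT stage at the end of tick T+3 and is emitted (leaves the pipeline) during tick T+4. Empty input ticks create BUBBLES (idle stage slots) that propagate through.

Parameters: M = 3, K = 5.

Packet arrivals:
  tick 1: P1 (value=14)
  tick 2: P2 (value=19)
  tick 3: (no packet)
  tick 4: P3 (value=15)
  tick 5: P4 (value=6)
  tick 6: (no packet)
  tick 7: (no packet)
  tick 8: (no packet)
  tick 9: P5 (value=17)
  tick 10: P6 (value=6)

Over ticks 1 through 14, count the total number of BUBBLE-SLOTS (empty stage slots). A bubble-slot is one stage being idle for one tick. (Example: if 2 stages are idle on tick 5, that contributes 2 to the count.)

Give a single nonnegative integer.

Tick 1: [PARSE:P1(v=14,ok=F), VALIDATE:-, TRANSFORM:-, EMIT:-] out:-; bubbles=3
Tick 2: [PARSE:P2(v=19,ok=F), VALIDATE:P1(v=14,ok=F), TRANSFORM:-, EMIT:-] out:-; bubbles=2
Tick 3: [PARSE:-, VALIDATE:P2(v=19,ok=F), TRANSFORM:P1(v=0,ok=F), EMIT:-] out:-; bubbles=2
Tick 4: [PARSE:P3(v=15,ok=F), VALIDATE:-, TRANSFORM:P2(v=0,ok=F), EMIT:P1(v=0,ok=F)] out:-; bubbles=1
Tick 5: [PARSE:P4(v=6,ok=F), VALIDATE:P3(v=15,ok=T), TRANSFORM:-, EMIT:P2(v=0,ok=F)] out:P1(v=0); bubbles=1
Tick 6: [PARSE:-, VALIDATE:P4(v=6,ok=F), TRANSFORM:P3(v=75,ok=T), EMIT:-] out:P2(v=0); bubbles=2
Tick 7: [PARSE:-, VALIDATE:-, TRANSFORM:P4(v=0,ok=F), EMIT:P3(v=75,ok=T)] out:-; bubbles=2
Tick 8: [PARSE:-, VALIDATE:-, TRANSFORM:-, EMIT:P4(v=0,ok=F)] out:P3(v=75); bubbles=3
Tick 9: [PARSE:P5(v=17,ok=F), VALIDATE:-, TRANSFORM:-, EMIT:-] out:P4(v=0); bubbles=3
Tick 10: [PARSE:P6(v=6,ok=F), VALIDATE:P5(v=17,ok=F), TRANSFORM:-, EMIT:-] out:-; bubbles=2
Tick 11: [PARSE:-, VALIDATE:P6(v=6,ok=T), TRANSFORM:P5(v=0,ok=F), EMIT:-] out:-; bubbles=2
Tick 12: [PARSE:-, VALIDATE:-, TRANSFORM:P6(v=30,ok=T), EMIT:P5(v=0,ok=F)] out:-; bubbles=2
Tick 13: [PARSE:-, VALIDATE:-, TRANSFORM:-, EMIT:P6(v=30,ok=T)] out:P5(v=0); bubbles=3
Tick 14: [PARSE:-, VALIDATE:-, TRANSFORM:-, EMIT:-] out:P6(v=30); bubbles=4
Total bubble-slots: 32

Answer: 32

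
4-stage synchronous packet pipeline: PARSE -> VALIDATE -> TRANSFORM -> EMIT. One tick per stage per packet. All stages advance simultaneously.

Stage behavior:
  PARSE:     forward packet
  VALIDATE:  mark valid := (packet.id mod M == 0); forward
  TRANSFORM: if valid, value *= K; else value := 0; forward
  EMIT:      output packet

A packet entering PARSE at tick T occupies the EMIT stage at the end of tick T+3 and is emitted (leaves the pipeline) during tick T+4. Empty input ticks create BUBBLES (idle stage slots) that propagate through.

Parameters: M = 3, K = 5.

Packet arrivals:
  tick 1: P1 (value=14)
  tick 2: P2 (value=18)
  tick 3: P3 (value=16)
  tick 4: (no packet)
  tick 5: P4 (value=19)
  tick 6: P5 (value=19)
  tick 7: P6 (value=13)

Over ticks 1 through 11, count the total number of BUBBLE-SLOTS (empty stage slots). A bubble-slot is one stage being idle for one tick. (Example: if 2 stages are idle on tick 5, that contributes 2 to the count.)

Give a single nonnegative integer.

Answer: 20

Derivation:
Tick 1: [PARSE:P1(v=14,ok=F), VALIDATE:-, TRANSFORM:-, EMIT:-] out:-; bubbles=3
Tick 2: [PARSE:P2(v=18,ok=F), VALIDATE:P1(v=14,ok=F), TRANSFORM:-, EMIT:-] out:-; bubbles=2
Tick 3: [PARSE:P3(v=16,ok=F), VALIDATE:P2(v=18,ok=F), TRANSFORM:P1(v=0,ok=F), EMIT:-] out:-; bubbles=1
Tick 4: [PARSE:-, VALIDATE:P3(v=16,ok=T), TRANSFORM:P2(v=0,ok=F), EMIT:P1(v=0,ok=F)] out:-; bubbles=1
Tick 5: [PARSE:P4(v=19,ok=F), VALIDATE:-, TRANSFORM:P3(v=80,ok=T), EMIT:P2(v=0,ok=F)] out:P1(v=0); bubbles=1
Tick 6: [PARSE:P5(v=19,ok=F), VALIDATE:P4(v=19,ok=F), TRANSFORM:-, EMIT:P3(v=80,ok=T)] out:P2(v=0); bubbles=1
Tick 7: [PARSE:P6(v=13,ok=F), VALIDATE:P5(v=19,ok=F), TRANSFORM:P4(v=0,ok=F), EMIT:-] out:P3(v=80); bubbles=1
Tick 8: [PARSE:-, VALIDATE:P6(v=13,ok=T), TRANSFORM:P5(v=0,ok=F), EMIT:P4(v=0,ok=F)] out:-; bubbles=1
Tick 9: [PARSE:-, VALIDATE:-, TRANSFORM:P6(v=65,ok=T), EMIT:P5(v=0,ok=F)] out:P4(v=0); bubbles=2
Tick 10: [PARSE:-, VALIDATE:-, TRANSFORM:-, EMIT:P6(v=65,ok=T)] out:P5(v=0); bubbles=3
Tick 11: [PARSE:-, VALIDATE:-, TRANSFORM:-, EMIT:-] out:P6(v=65); bubbles=4
Total bubble-slots: 20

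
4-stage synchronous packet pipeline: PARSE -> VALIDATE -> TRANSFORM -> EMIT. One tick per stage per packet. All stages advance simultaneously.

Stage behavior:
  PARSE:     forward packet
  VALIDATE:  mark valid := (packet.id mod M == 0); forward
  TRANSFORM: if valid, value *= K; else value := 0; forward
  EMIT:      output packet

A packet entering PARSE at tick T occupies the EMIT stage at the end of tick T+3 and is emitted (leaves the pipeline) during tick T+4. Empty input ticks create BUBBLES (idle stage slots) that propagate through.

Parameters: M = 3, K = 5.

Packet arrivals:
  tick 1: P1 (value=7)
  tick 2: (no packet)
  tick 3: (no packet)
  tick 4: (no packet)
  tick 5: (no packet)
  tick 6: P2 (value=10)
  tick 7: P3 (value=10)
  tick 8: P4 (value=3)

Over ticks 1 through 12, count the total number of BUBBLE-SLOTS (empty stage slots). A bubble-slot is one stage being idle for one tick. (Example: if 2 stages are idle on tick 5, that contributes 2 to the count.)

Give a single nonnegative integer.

Tick 1: [PARSE:P1(v=7,ok=F), VALIDATE:-, TRANSFORM:-, EMIT:-] out:-; bubbles=3
Tick 2: [PARSE:-, VALIDATE:P1(v=7,ok=F), TRANSFORM:-, EMIT:-] out:-; bubbles=3
Tick 3: [PARSE:-, VALIDATE:-, TRANSFORM:P1(v=0,ok=F), EMIT:-] out:-; bubbles=3
Tick 4: [PARSE:-, VALIDATE:-, TRANSFORM:-, EMIT:P1(v=0,ok=F)] out:-; bubbles=3
Tick 5: [PARSE:-, VALIDATE:-, TRANSFORM:-, EMIT:-] out:P1(v=0); bubbles=4
Tick 6: [PARSE:P2(v=10,ok=F), VALIDATE:-, TRANSFORM:-, EMIT:-] out:-; bubbles=3
Tick 7: [PARSE:P3(v=10,ok=F), VALIDATE:P2(v=10,ok=F), TRANSFORM:-, EMIT:-] out:-; bubbles=2
Tick 8: [PARSE:P4(v=3,ok=F), VALIDATE:P3(v=10,ok=T), TRANSFORM:P2(v=0,ok=F), EMIT:-] out:-; bubbles=1
Tick 9: [PARSE:-, VALIDATE:P4(v=3,ok=F), TRANSFORM:P3(v=50,ok=T), EMIT:P2(v=0,ok=F)] out:-; bubbles=1
Tick 10: [PARSE:-, VALIDATE:-, TRANSFORM:P4(v=0,ok=F), EMIT:P3(v=50,ok=T)] out:P2(v=0); bubbles=2
Tick 11: [PARSE:-, VALIDATE:-, TRANSFORM:-, EMIT:P4(v=0,ok=F)] out:P3(v=50); bubbles=3
Tick 12: [PARSE:-, VALIDATE:-, TRANSFORM:-, EMIT:-] out:P4(v=0); bubbles=4
Total bubble-slots: 32

Answer: 32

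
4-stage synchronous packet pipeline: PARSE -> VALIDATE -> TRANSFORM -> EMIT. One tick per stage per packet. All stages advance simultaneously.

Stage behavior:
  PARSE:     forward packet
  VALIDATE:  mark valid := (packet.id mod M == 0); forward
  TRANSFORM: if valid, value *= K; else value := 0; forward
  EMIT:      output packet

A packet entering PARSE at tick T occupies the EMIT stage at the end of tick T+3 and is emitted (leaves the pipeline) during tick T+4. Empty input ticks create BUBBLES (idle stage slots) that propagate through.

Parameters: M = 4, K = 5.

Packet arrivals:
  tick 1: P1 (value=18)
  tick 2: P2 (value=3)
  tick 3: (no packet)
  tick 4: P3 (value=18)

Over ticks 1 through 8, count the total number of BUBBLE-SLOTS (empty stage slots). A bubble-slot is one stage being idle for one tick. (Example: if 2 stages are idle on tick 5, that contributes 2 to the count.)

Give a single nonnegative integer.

Tick 1: [PARSE:P1(v=18,ok=F), VALIDATE:-, TRANSFORM:-, EMIT:-] out:-; bubbles=3
Tick 2: [PARSE:P2(v=3,ok=F), VALIDATE:P1(v=18,ok=F), TRANSFORM:-, EMIT:-] out:-; bubbles=2
Tick 3: [PARSE:-, VALIDATE:P2(v=3,ok=F), TRANSFORM:P1(v=0,ok=F), EMIT:-] out:-; bubbles=2
Tick 4: [PARSE:P3(v=18,ok=F), VALIDATE:-, TRANSFORM:P2(v=0,ok=F), EMIT:P1(v=0,ok=F)] out:-; bubbles=1
Tick 5: [PARSE:-, VALIDATE:P3(v=18,ok=F), TRANSFORM:-, EMIT:P2(v=0,ok=F)] out:P1(v=0); bubbles=2
Tick 6: [PARSE:-, VALIDATE:-, TRANSFORM:P3(v=0,ok=F), EMIT:-] out:P2(v=0); bubbles=3
Tick 7: [PARSE:-, VALIDATE:-, TRANSFORM:-, EMIT:P3(v=0,ok=F)] out:-; bubbles=3
Tick 8: [PARSE:-, VALIDATE:-, TRANSFORM:-, EMIT:-] out:P3(v=0); bubbles=4
Total bubble-slots: 20

Answer: 20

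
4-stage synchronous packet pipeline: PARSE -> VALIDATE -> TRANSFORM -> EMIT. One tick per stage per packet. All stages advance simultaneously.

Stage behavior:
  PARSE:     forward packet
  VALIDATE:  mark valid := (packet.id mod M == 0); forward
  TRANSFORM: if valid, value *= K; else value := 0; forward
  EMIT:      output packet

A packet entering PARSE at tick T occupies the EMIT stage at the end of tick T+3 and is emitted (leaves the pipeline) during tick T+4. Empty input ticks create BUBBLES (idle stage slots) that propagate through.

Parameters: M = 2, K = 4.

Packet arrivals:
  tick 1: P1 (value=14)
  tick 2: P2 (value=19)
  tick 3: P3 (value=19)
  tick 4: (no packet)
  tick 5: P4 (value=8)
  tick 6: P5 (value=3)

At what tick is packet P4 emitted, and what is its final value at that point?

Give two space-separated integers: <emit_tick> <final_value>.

Tick 1: [PARSE:P1(v=14,ok=F), VALIDATE:-, TRANSFORM:-, EMIT:-] out:-; in:P1
Tick 2: [PARSE:P2(v=19,ok=F), VALIDATE:P1(v=14,ok=F), TRANSFORM:-, EMIT:-] out:-; in:P2
Tick 3: [PARSE:P3(v=19,ok=F), VALIDATE:P2(v=19,ok=T), TRANSFORM:P1(v=0,ok=F), EMIT:-] out:-; in:P3
Tick 4: [PARSE:-, VALIDATE:P3(v=19,ok=F), TRANSFORM:P2(v=76,ok=T), EMIT:P1(v=0,ok=F)] out:-; in:-
Tick 5: [PARSE:P4(v=8,ok=F), VALIDATE:-, TRANSFORM:P3(v=0,ok=F), EMIT:P2(v=76,ok=T)] out:P1(v=0); in:P4
Tick 6: [PARSE:P5(v=3,ok=F), VALIDATE:P4(v=8,ok=T), TRANSFORM:-, EMIT:P3(v=0,ok=F)] out:P2(v=76); in:P5
Tick 7: [PARSE:-, VALIDATE:P5(v=3,ok=F), TRANSFORM:P4(v=32,ok=T), EMIT:-] out:P3(v=0); in:-
Tick 8: [PARSE:-, VALIDATE:-, TRANSFORM:P5(v=0,ok=F), EMIT:P4(v=32,ok=T)] out:-; in:-
Tick 9: [PARSE:-, VALIDATE:-, TRANSFORM:-, EMIT:P5(v=0,ok=F)] out:P4(v=32); in:-
Tick 10: [PARSE:-, VALIDATE:-, TRANSFORM:-, EMIT:-] out:P5(v=0); in:-
P4: arrives tick 5, valid=True (id=4, id%2=0), emit tick 9, final value 32

Answer: 9 32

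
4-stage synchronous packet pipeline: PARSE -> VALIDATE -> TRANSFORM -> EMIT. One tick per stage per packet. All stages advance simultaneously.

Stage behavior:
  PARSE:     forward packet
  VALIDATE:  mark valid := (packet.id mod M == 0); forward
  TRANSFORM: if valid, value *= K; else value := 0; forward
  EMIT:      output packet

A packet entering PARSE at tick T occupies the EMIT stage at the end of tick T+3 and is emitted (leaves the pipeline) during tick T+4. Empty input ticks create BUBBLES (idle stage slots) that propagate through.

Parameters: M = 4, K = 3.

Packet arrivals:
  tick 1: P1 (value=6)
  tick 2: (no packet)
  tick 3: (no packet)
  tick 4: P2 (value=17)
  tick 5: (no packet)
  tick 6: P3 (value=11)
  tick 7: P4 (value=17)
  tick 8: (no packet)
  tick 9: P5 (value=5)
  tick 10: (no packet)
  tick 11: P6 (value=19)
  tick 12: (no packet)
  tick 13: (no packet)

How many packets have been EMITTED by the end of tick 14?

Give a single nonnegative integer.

Answer: 5

Derivation:
Tick 1: [PARSE:P1(v=6,ok=F), VALIDATE:-, TRANSFORM:-, EMIT:-] out:-; in:P1
Tick 2: [PARSE:-, VALIDATE:P1(v=6,ok=F), TRANSFORM:-, EMIT:-] out:-; in:-
Tick 3: [PARSE:-, VALIDATE:-, TRANSFORM:P1(v=0,ok=F), EMIT:-] out:-; in:-
Tick 4: [PARSE:P2(v=17,ok=F), VALIDATE:-, TRANSFORM:-, EMIT:P1(v=0,ok=F)] out:-; in:P2
Tick 5: [PARSE:-, VALIDATE:P2(v=17,ok=F), TRANSFORM:-, EMIT:-] out:P1(v=0); in:-
Tick 6: [PARSE:P3(v=11,ok=F), VALIDATE:-, TRANSFORM:P2(v=0,ok=F), EMIT:-] out:-; in:P3
Tick 7: [PARSE:P4(v=17,ok=F), VALIDATE:P3(v=11,ok=F), TRANSFORM:-, EMIT:P2(v=0,ok=F)] out:-; in:P4
Tick 8: [PARSE:-, VALIDATE:P4(v=17,ok=T), TRANSFORM:P3(v=0,ok=F), EMIT:-] out:P2(v=0); in:-
Tick 9: [PARSE:P5(v=5,ok=F), VALIDATE:-, TRANSFORM:P4(v=51,ok=T), EMIT:P3(v=0,ok=F)] out:-; in:P5
Tick 10: [PARSE:-, VALIDATE:P5(v=5,ok=F), TRANSFORM:-, EMIT:P4(v=51,ok=T)] out:P3(v=0); in:-
Tick 11: [PARSE:P6(v=19,ok=F), VALIDATE:-, TRANSFORM:P5(v=0,ok=F), EMIT:-] out:P4(v=51); in:P6
Tick 12: [PARSE:-, VALIDATE:P6(v=19,ok=F), TRANSFORM:-, EMIT:P5(v=0,ok=F)] out:-; in:-
Tick 13: [PARSE:-, VALIDATE:-, TRANSFORM:P6(v=0,ok=F), EMIT:-] out:P5(v=0); in:-
Tick 14: [PARSE:-, VALIDATE:-, TRANSFORM:-, EMIT:P6(v=0,ok=F)] out:-; in:-
Emitted by tick 14: ['P1', 'P2', 'P3', 'P4', 'P5']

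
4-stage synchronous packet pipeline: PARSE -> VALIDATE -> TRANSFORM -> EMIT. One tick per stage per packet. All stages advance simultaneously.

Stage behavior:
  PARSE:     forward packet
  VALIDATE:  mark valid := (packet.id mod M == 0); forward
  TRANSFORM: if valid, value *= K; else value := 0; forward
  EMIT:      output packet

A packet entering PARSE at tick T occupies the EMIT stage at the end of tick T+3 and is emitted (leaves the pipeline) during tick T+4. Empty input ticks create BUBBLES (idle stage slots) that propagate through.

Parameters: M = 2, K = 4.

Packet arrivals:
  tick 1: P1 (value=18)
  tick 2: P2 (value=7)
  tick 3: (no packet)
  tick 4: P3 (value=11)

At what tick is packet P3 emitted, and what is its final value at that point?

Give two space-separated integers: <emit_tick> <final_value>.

Answer: 8 0

Derivation:
Tick 1: [PARSE:P1(v=18,ok=F), VALIDATE:-, TRANSFORM:-, EMIT:-] out:-; in:P1
Tick 2: [PARSE:P2(v=7,ok=F), VALIDATE:P1(v=18,ok=F), TRANSFORM:-, EMIT:-] out:-; in:P2
Tick 3: [PARSE:-, VALIDATE:P2(v=7,ok=T), TRANSFORM:P1(v=0,ok=F), EMIT:-] out:-; in:-
Tick 4: [PARSE:P3(v=11,ok=F), VALIDATE:-, TRANSFORM:P2(v=28,ok=T), EMIT:P1(v=0,ok=F)] out:-; in:P3
Tick 5: [PARSE:-, VALIDATE:P3(v=11,ok=F), TRANSFORM:-, EMIT:P2(v=28,ok=T)] out:P1(v=0); in:-
Tick 6: [PARSE:-, VALIDATE:-, TRANSFORM:P3(v=0,ok=F), EMIT:-] out:P2(v=28); in:-
Tick 7: [PARSE:-, VALIDATE:-, TRANSFORM:-, EMIT:P3(v=0,ok=F)] out:-; in:-
Tick 8: [PARSE:-, VALIDATE:-, TRANSFORM:-, EMIT:-] out:P3(v=0); in:-
P3: arrives tick 4, valid=False (id=3, id%2=1), emit tick 8, final value 0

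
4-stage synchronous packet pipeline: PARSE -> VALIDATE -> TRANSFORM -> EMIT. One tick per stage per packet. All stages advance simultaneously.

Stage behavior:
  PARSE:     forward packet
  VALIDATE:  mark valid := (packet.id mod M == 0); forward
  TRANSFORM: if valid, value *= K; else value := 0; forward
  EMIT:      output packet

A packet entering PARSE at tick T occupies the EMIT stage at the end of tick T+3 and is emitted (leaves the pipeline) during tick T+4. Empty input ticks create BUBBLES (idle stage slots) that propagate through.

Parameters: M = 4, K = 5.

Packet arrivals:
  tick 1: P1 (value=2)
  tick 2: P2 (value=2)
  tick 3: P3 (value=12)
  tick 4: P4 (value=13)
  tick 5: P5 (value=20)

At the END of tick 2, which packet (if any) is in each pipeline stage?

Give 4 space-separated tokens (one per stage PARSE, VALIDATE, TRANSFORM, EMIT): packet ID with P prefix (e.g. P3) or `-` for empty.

Answer: P2 P1 - -

Derivation:
Tick 1: [PARSE:P1(v=2,ok=F), VALIDATE:-, TRANSFORM:-, EMIT:-] out:-; in:P1
Tick 2: [PARSE:P2(v=2,ok=F), VALIDATE:P1(v=2,ok=F), TRANSFORM:-, EMIT:-] out:-; in:P2
At end of tick 2: ['P2', 'P1', '-', '-']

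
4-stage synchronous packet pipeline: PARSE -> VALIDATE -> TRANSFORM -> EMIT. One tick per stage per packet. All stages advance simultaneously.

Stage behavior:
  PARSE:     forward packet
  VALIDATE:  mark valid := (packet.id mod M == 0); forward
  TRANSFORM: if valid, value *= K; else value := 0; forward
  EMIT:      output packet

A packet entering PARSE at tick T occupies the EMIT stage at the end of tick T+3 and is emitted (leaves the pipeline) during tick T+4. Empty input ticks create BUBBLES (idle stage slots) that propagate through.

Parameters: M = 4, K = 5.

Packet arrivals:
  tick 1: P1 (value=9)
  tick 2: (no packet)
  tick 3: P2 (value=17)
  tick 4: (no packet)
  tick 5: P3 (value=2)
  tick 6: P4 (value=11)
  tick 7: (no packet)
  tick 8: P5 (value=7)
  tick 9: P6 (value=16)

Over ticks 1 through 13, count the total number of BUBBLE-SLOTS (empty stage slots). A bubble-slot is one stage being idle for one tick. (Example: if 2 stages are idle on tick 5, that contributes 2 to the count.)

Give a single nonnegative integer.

Tick 1: [PARSE:P1(v=9,ok=F), VALIDATE:-, TRANSFORM:-, EMIT:-] out:-; bubbles=3
Tick 2: [PARSE:-, VALIDATE:P1(v=9,ok=F), TRANSFORM:-, EMIT:-] out:-; bubbles=3
Tick 3: [PARSE:P2(v=17,ok=F), VALIDATE:-, TRANSFORM:P1(v=0,ok=F), EMIT:-] out:-; bubbles=2
Tick 4: [PARSE:-, VALIDATE:P2(v=17,ok=F), TRANSFORM:-, EMIT:P1(v=0,ok=F)] out:-; bubbles=2
Tick 5: [PARSE:P3(v=2,ok=F), VALIDATE:-, TRANSFORM:P2(v=0,ok=F), EMIT:-] out:P1(v=0); bubbles=2
Tick 6: [PARSE:P4(v=11,ok=F), VALIDATE:P3(v=2,ok=F), TRANSFORM:-, EMIT:P2(v=0,ok=F)] out:-; bubbles=1
Tick 7: [PARSE:-, VALIDATE:P4(v=11,ok=T), TRANSFORM:P3(v=0,ok=F), EMIT:-] out:P2(v=0); bubbles=2
Tick 8: [PARSE:P5(v=7,ok=F), VALIDATE:-, TRANSFORM:P4(v=55,ok=T), EMIT:P3(v=0,ok=F)] out:-; bubbles=1
Tick 9: [PARSE:P6(v=16,ok=F), VALIDATE:P5(v=7,ok=F), TRANSFORM:-, EMIT:P4(v=55,ok=T)] out:P3(v=0); bubbles=1
Tick 10: [PARSE:-, VALIDATE:P6(v=16,ok=F), TRANSFORM:P5(v=0,ok=F), EMIT:-] out:P4(v=55); bubbles=2
Tick 11: [PARSE:-, VALIDATE:-, TRANSFORM:P6(v=0,ok=F), EMIT:P5(v=0,ok=F)] out:-; bubbles=2
Tick 12: [PARSE:-, VALIDATE:-, TRANSFORM:-, EMIT:P6(v=0,ok=F)] out:P5(v=0); bubbles=3
Tick 13: [PARSE:-, VALIDATE:-, TRANSFORM:-, EMIT:-] out:P6(v=0); bubbles=4
Total bubble-slots: 28

Answer: 28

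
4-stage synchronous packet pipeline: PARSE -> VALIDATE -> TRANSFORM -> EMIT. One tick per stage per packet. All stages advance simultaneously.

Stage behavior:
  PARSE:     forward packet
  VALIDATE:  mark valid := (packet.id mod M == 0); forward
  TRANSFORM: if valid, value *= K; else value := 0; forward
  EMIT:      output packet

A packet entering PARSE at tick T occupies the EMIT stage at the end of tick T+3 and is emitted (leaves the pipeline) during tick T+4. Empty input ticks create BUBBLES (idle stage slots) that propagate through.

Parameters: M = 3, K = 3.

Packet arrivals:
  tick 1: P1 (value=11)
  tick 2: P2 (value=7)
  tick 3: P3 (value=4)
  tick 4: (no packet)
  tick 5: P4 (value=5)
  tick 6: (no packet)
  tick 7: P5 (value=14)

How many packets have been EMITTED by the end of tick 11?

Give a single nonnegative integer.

Tick 1: [PARSE:P1(v=11,ok=F), VALIDATE:-, TRANSFORM:-, EMIT:-] out:-; in:P1
Tick 2: [PARSE:P2(v=7,ok=F), VALIDATE:P1(v=11,ok=F), TRANSFORM:-, EMIT:-] out:-; in:P2
Tick 3: [PARSE:P3(v=4,ok=F), VALIDATE:P2(v=7,ok=F), TRANSFORM:P1(v=0,ok=F), EMIT:-] out:-; in:P3
Tick 4: [PARSE:-, VALIDATE:P3(v=4,ok=T), TRANSFORM:P2(v=0,ok=F), EMIT:P1(v=0,ok=F)] out:-; in:-
Tick 5: [PARSE:P4(v=5,ok=F), VALIDATE:-, TRANSFORM:P3(v=12,ok=T), EMIT:P2(v=0,ok=F)] out:P1(v=0); in:P4
Tick 6: [PARSE:-, VALIDATE:P4(v=5,ok=F), TRANSFORM:-, EMIT:P3(v=12,ok=T)] out:P2(v=0); in:-
Tick 7: [PARSE:P5(v=14,ok=F), VALIDATE:-, TRANSFORM:P4(v=0,ok=F), EMIT:-] out:P3(v=12); in:P5
Tick 8: [PARSE:-, VALIDATE:P5(v=14,ok=F), TRANSFORM:-, EMIT:P4(v=0,ok=F)] out:-; in:-
Tick 9: [PARSE:-, VALIDATE:-, TRANSFORM:P5(v=0,ok=F), EMIT:-] out:P4(v=0); in:-
Tick 10: [PARSE:-, VALIDATE:-, TRANSFORM:-, EMIT:P5(v=0,ok=F)] out:-; in:-
Tick 11: [PARSE:-, VALIDATE:-, TRANSFORM:-, EMIT:-] out:P5(v=0); in:-
Emitted by tick 11: ['P1', 'P2', 'P3', 'P4', 'P5']

Answer: 5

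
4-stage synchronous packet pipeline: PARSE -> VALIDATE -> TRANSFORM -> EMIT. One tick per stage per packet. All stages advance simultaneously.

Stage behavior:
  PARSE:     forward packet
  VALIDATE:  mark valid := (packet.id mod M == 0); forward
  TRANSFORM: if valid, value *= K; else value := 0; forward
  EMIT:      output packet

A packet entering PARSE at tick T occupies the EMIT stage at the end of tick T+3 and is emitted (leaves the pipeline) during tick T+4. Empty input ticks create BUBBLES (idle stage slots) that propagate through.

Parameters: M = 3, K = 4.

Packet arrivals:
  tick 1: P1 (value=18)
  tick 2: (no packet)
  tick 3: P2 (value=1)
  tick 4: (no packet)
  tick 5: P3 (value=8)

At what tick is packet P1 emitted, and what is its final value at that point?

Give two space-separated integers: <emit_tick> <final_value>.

Tick 1: [PARSE:P1(v=18,ok=F), VALIDATE:-, TRANSFORM:-, EMIT:-] out:-; in:P1
Tick 2: [PARSE:-, VALIDATE:P1(v=18,ok=F), TRANSFORM:-, EMIT:-] out:-; in:-
Tick 3: [PARSE:P2(v=1,ok=F), VALIDATE:-, TRANSFORM:P1(v=0,ok=F), EMIT:-] out:-; in:P2
Tick 4: [PARSE:-, VALIDATE:P2(v=1,ok=F), TRANSFORM:-, EMIT:P1(v=0,ok=F)] out:-; in:-
Tick 5: [PARSE:P3(v=8,ok=F), VALIDATE:-, TRANSFORM:P2(v=0,ok=F), EMIT:-] out:P1(v=0); in:P3
Tick 6: [PARSE:-, VALIDATE:P3(v=8,ok=T), TRANSFORM:-, EMIT:P2(v=0,ok=F)] out:-; in:-
Tick 7: [PARSE:-, VALIDATE:-, TRANSFORM:P3(v=32,ok=T), EMIT:-] out:P2(v=0); in:-
Tick 8: [PARSE:-, VALIDATE:-, TRANSFORM:-, EMIT:P3(v=32,ok=T)] out:-; in:-
Tick 9: [PARSE:-, VALIDATE:-, TRANSFORM:-, EMIT:-] out:P3(v=32); in:-
P1: arrives tick 1, valid=False (id=1, id%3=1), emit tick 5, final value 0

Answer: 5 0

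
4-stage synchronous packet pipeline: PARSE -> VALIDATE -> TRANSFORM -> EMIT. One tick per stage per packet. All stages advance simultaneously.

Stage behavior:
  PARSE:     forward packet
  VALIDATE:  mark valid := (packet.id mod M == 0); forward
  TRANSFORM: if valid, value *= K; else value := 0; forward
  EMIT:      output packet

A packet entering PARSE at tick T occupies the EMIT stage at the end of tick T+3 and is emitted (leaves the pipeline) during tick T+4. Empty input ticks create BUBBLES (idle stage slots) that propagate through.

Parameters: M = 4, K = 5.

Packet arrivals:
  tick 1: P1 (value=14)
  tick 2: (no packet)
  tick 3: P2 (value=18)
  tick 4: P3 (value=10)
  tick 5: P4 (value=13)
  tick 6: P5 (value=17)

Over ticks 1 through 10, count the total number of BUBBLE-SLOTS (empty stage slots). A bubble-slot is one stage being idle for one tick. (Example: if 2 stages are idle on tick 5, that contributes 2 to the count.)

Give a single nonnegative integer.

Answer: 20

Derivation:
Tick 1: [PARSE:P1(v=14,ok=F), VALIDATE:-, TRANSFORM:-, EMIT:-] out:-; bubbles=3
Tick 2: [PARSE:-, VALIDATE:P1(v=14,ok=F), TRANSFORM:-, EMIT:-] out:-; bubbles=3
Tick 3: [PARSE:P2(v=18,ok=F), VALIDATE:-, TRANSFORM:P1(v=0,ok=F), EMIT:-] out:-; bubbles=2
Tick 4: [PARSE:P3(v=10,ok=F), VALIDATE:P2(v=18,ok=F), TRANSFORM:-, EMIT:P1(v=0,ok=F)] out:-; bubbles=1
Tick 5: [PARSE:P4(v=13,ok=F), VALIDATE:P3(v=10,ok=F), TRANSFORM:P2(v=0,ok=F), EMIT:-] out:P1(v=0); bubbles=1
Tick 6: [PARSE:P5(v=17,ok=F), VALIDATE:P4(v=13,ok=T), TRANSFORM:P3(v=0,ok=F), EMIT:P2(v=0,ok=F)] out:-; bubbles=0
Tick 7: [PARSE:-, VALIDATE:P5(v=17,ok=F), TRANSFORM:P4(v=65,ok=T), EMIT:P3(v=0,ok=F)] out:P2(v=0); bubbles=1
Tick 8: [PARSE:-, VALIDATE:-, TRANSFORM:P5(v=0,ok=F), EMIT:P4(v=65,ok=T)] out:P3(v=0); bubbles=2
Tick 9: [PARSE:-, VALIDATE:-, TRANSFORM:-, EMIT:P5(v=0,ok=F)] out:P4(v=65); bubbles=3
Tick 10: [PARSE:-, VALIDATE:-, TRANSFORM:-, EMIT:-] out:P5(v=0); bubbles=4
Total bubble-slots: 20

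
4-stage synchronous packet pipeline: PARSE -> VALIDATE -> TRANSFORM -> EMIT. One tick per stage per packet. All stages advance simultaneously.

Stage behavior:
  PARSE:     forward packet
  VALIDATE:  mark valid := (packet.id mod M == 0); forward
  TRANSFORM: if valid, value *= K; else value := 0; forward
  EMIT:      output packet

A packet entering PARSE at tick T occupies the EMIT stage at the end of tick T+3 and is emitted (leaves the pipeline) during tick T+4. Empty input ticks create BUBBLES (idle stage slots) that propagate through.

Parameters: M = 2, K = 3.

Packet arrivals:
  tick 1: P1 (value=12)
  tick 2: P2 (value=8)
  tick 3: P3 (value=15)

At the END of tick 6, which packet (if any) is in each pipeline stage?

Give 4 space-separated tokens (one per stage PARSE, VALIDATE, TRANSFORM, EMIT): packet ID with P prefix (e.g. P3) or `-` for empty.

Tick 1: [PARSE:P1(v=12,ok=F), VALIDATE:-, TRANSFORM:-, EMIT:-] out:-; in:P1
Tick 2: [PARSE:P2(v=8,ok=F), VALIDATE:P1(v=12,ok=F), TRANSFORM:-, EMIT:-] out:-; in:P2
Tick 3: [PARSE:P3(v=15,ok=F), VALIDATE:P2(v=8,ok=T), TRANSFORM:P1(v=0,ok=F), EMIT:-] out:-; in:P3
Tick 4: [PARSE:-, VALIDATE:P3(v=15,ok=F), TRANSFORM:P2(v=24,ok=T), EMIT:P1(v=0,ok=F)] out:-; in:-
Tick 5: [PARSE:-, VALIDATE:-, TRANSFORM:P3(v=0,ok=F), EMIT:P2(v=24,ok=T)] out:P1(v=0); in:-
Tick 6: [PARSE:-, VALIDATE:-, TRANSFORM:-, EMIT:P3(v=0,ok=F)] out:P2(v=24); in:-
At end of tick 6: ['-', '-', '-', 'P3']

Answer: - - - P3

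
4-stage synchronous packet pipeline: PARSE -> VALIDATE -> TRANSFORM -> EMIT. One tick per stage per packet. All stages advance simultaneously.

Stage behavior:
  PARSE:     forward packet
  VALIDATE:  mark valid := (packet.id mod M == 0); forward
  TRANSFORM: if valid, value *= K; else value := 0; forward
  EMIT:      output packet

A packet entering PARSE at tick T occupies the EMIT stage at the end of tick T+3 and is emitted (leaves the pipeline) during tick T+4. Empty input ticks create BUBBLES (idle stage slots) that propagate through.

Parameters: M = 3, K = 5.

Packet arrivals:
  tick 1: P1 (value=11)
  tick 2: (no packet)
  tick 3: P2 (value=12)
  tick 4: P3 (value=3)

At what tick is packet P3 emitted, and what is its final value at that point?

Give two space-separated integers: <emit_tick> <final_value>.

Answer: 8 15

Derivation:
Tick 1: [PARSE:P1(v=11,ok=F), VALIDATE:-, TRANSFORM:-, EMIT:-] out:-; in:P1
Tick 2: [PARSE:-, VALIDATE:P1(v=11,ok=F), TRANSFORM:-, EMIT:-] out:-; in:-
Tick 3: [PARSE:P2(v=12,ok=F), VALIDATE:-, TRANSFORM:P1(v=0,ok=F), EMIT:-] out:-; in:P2
Tick 4: [PARSE:P3(v=3,ok=F), VALIDATE:P2(v=12,ok=F), TRANSFORM:-, EMIT:P1(v=0,ok=F)] out:-; in:P3
Tick 5: [PARSE:-, VALIDATE:P3(v=3,ok=T), TRANSFORM:P2(v=0,ok=F), EMIT:-] out:P1(v=0); in:-
Tick 6: [PARSE:-, VALIDATE:-, TRANSFORM:P3(v=15,ok=T), EMIT:P2(v=0,ok=F)] out:-; in:-
Tick 7: [PARSE:-, VALIDATE:-, TRANSFORM:-, EMIT:P3(v=15,ok=T)] out:P2(v=0); in:-
Tick 8: [PARSE:-, VALIDATE:-, TRANSFORM:-, EMIT:-] out:P3(v=15); in:-
P3: arrives tick 4, valid=True (id=3, id%3=0), emit tick 8, final value 15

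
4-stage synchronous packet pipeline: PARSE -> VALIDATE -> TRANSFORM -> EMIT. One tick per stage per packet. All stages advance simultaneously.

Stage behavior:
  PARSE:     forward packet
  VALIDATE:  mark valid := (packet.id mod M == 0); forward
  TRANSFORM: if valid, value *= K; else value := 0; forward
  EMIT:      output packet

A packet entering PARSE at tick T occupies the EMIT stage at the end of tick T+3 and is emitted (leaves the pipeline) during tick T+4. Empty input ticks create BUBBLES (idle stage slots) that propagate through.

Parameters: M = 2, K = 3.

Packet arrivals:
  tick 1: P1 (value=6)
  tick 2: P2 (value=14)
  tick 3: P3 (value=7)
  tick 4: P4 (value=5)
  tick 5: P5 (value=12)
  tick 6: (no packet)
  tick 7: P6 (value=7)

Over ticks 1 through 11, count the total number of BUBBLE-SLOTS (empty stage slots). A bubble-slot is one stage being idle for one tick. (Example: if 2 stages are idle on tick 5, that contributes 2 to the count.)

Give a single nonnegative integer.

Tick 1: [PARSE:P1(v=6,ok=F), VALIDATE:-, TRANSFORM:-, EMIT:-] out:-; bubbles=3
Tick 2: [PARSE:P2(v=14,ok=F), VALIDATE:P1(v=6,ok=F), TRANSFORM:-, EMIT:-] out:-; bubbles=2
Tick 3: [PARSE:P3(v=7,ok=F), VALIDATE:P2(v=14,ok=T), TRANSFORM:P1(v=0,ok=F), EMIT:-] out:-; bubbles=1
Tick 4: [PARSE:P4(v=5,ok=F), VALIDATE:P3(v=7,ok=F), TRANSFORM:P2(v=42,ok=T), EMIT:P1(v=0,ok=F)] out:-; bubbles=0
Tick 5: [PARSE:P5(v=12,ok=F), VALIDATE:P4(v=5,ok=T), TRANSFORM:P3(v=0,ok=F), EMIT:P2(v=42,ok=T)] out:P1(v=0); bubbles=0
Tick 6: [PARSE:-, VALIDATE:P5(v=12,ok=F), TRANSFORM:P4(v=15,ok=T), EMIT:P3(v=0,ok=F)] out:P2(v=42); bubbles=1
Tick 7: [PARSE:P6(v=7,ok=F), VALIDATE:-, TRANSFORM:P5(v=0,ok=F), EMIT:P4(v=15,ok=T)] out:P3(v=0); bubbles=1
Tick 8: [PARSE:-, VALIDATE:P6(v=7,ok=T), TRANSFORM:-, EMIT:P5(v=0,ok=F)] out:P4(v=15); bubbles=2
Tick 9: [PARSE:-, VALIDATE:-, TRANSFORM:P6(v=21,ok=T), EMIT:-] out:P5(v=0); bubbles=3
Tick 10: [PARSE:-, VALIDATE:-, TRANSFORM:-, EMIT:P6(v=21,ok=T)] out:-; bubbles=3
Tick 11: [PARSE:-, VALIDATE:-, TRANSFORM:-, EMIT:-] out:P6(v=21); bubbles=4
Total bubble-slots: 20

Answer: 20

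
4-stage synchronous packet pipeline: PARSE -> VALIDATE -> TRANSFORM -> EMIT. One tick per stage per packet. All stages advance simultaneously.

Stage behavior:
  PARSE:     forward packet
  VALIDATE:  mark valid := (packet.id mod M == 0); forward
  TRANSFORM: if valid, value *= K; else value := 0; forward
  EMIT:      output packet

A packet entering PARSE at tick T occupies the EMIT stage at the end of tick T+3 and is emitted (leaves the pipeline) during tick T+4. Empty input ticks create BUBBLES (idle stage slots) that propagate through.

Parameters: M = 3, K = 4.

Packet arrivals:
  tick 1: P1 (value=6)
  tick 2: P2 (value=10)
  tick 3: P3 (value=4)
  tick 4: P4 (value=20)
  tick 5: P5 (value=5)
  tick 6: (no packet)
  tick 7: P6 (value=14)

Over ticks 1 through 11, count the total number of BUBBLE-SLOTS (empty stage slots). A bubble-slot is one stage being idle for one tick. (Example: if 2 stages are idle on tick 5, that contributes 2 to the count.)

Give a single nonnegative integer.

Answer: 20

Derivation:
Tick 1: [PARSE:P1(v=6,ok=F), VALIDATE:-, TRANSFORM:-, EMIT:-] out:-; bubbles=3
Tick 2: [PARSE:P2(v=10,ok=F), VALIDATE:P1(v=6,ok=F), TRANSFORM:-, EMIT:-] out:-; bubbles=2
Tick 3: [PARSE:P3(v=4,ok=F), VALIDATE:P2(v=10,ok=F), TRANSFORM:P1(v=0,ok=F), EMIT:-] out:-; bubbles=1
Tick 4: [PARSE:P4(v=20,ok=F), VALIDATE:P3(v=4,ok=T), TRANSFORM:P2(v=0,ok=F), EMIT:P1(v=0,ok=F)] out:-; bubbles=0
Tick 5: [PARSE:P5(v=5,ok=F), VALIDATE:P4(v=20,ok=F), TRANSFORM:P3(v=16,ok=T), EMIT:P2(v=0,ok=F)] out:P1(v=0); bubbles=0
Tick 6: [PARSE:-, VALIDATE:P5(v=5,ok=F), TRANSFORM:P4(v=0,ok=F), EMIT:P3(v=16,ok=T)] out:P2(v=0); bubbles=1
Tick 7: [PARSE:P6(v=14,ok=F), VALIDATE:-, TRANSFORM:P5(v=0,ok=F), EMIT:P4(v=0,ok=F)] out:P3(v=16); bubbles=1
Tick 8: [PARSE:-, VALIDATE:P6(v=14,ok=T), TRANSFORM:-, EMIT:P5(v=0,ok=F)] out:P4(v=0); bubbles=2
Tick 9: [PARSE:-, VALIDATE:-, TRANSFORM:P6(v=56,ok=T), EMIT:-] out:P5(v=0); bubbles=3
Tick 10: [PARSE:-, VALIDATE:-, TRANSFORM:-, EMIT:P6(v=56,ok=T)] out:-; bubbles=3
Tick 11: [PARSE:-, VALIDATE:-, TRANSFORM:-, EMIT:-] out:P6(v=56); bubbles=4
Total bubble-slots: 20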